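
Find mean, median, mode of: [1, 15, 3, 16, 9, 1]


Sorted: [1, 1, 3, 9, 15, 16]
Mean = 45/6 = 15/2
Median = 6
Freq: {1: 2, 15: 1, 3: 1, 16: 1, 9: 1}
Mode: [1]

Mean=15/2, Median=6, Mode=1


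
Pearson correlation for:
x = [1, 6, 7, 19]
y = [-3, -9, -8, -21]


n=4, Σx=33, Σy=-41, Σxy=-512, Σx²=447, Σy²=595
r = (4×(-512) - 33×(-41))/√((4×447 - 33²)(4×595 - (-41)²))
= -695/√(699×699) = -695/√488601 ≈ -695/699.0000 ≈ -0.9943

r ≈ -0.9943


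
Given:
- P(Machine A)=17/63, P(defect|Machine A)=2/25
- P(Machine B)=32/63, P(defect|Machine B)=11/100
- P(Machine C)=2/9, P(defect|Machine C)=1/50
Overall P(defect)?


P(B) = Σ P(B|Aᵢ)×P(Aᵢ)
  2/25×17/63 = 34/1575
  11/100×32/63 = 88/1575
  1/50×2/9 = 1/225
Sum = 43/525

P(defect) = 43/525 ≈ 8.19%


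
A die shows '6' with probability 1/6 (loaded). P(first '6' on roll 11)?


Geometric: P(X=11) = (1-p)^(k-1)×p = (5/6)^10×1/6 = 9765625/362797056

P(X=11) = 9765625/362797056 ≈ 2.69%


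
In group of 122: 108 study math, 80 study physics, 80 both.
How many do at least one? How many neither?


|A∪B| = 108+80-80 = 108
Neither = 122-108 = 14

At least one: 108; Neither: 14


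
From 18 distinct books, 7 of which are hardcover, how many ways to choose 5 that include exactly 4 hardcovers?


Choose 4 of the 7 hardcovers and 1 of the other 11 books:
C(7,4)×C(11,1) = 35×11 = 385

385


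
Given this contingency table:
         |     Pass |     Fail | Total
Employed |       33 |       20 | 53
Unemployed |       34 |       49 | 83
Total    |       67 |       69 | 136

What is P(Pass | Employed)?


P(Pass | Employed) = 33/(33+20) = 33/53

P(Pass|Employed) = 33/53 ≈ 62.26%


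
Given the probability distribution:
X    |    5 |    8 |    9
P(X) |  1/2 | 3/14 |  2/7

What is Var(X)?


E[X] = 95/14
E[X²] = 691/14
Var(X) = E[X²] - (E[X])² = 691/14 - 9025/196 = 649/196

Var(X) = 649/196 ≈ 3.3112


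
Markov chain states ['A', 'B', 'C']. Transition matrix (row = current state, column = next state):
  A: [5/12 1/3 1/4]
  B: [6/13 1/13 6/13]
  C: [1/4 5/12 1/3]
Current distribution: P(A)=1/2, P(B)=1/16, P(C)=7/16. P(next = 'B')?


P(next=B) = Σᵢ P(now=i)×P(i→B)
= 1/2×1/3 + 1/16×1/13 + 7/16×5/12
= 1/6 + 1/208 + 35/192 = 883/2496

P = 883/2496 ≈ 0.3538


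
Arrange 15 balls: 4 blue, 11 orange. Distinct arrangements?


15!/(4!×11!) = 1365

1365


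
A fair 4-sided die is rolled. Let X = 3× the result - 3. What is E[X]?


E[die] = (1+4)/2 = 5/2
E[X] = 3×5/2 - 3 = 9/2

E[X] = 9/2


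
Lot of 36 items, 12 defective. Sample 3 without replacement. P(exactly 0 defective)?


Hypergeometric: C(12,0)×C(24,3)/C(36,3)
= 1×2024/7140 = 506/1785

P(X=0) = 506/1785 ≈ 28.35%


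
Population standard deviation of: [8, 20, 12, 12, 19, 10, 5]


Mean = 86/7
  (8-86/7)²=900/49
  (20-86/7)²=2916/49
  (12-86/7)²=4/49
  (12-86/7)²=4/49
  (19-86/7)²=2209/49
  (10-86/7)²=256/49
  (5-86/7)²=2601/49
Σ(x-μ)² = 1270/7
σ² = (1270/7)/7 = 1270/49

σ = √(1270/49) ≈ 5.0910


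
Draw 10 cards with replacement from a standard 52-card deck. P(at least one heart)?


P(not a heart) = 39/52 = 3/4
P(none in 10 draws) = (3/4)^10 = 59049/1048576
P(≥1 heart) = 1 - 59049/1048576 = 989527/1048576

P = 989527/1048576 ≈ 94.37%


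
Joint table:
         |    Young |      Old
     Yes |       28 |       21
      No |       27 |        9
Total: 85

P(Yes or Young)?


P(Yes∨Young) = P(Yes) + P(Young) - P(Yes∧Young)
= (49 + 55 - 28)/85 = 76/85

P = 76/85 ≈ 89.41%


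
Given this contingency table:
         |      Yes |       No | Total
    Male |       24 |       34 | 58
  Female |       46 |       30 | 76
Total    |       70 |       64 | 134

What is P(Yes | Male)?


P(Yes | Male) = 24/(24+34) = 24/58 = 12/29

P(Yes|Male) = 12/29 ≈ 41.38%


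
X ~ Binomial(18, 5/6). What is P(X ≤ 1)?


P(X ≤ 1) = Σ P(X=i) for i=0..1
P(X=0) = 1/101559956668416
P(X=1) = 5/5642219814912
Sum = 91/101559956668416

P(X ≤ 1) = 91/101559956668416 ≈ 0.00%


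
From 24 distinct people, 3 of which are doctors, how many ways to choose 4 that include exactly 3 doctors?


Choose 3 of the 3 doctors and 1 of the other 21 people:
C(3,3)×C(21,1) = 1×21 = 21

21


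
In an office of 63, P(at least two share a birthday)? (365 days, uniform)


P(all different) = Π(365-i)/365 for i=0..62
= 0.003396
P(match) = 1 - 0.003396 = 0.996604

P ≈ 0.9966 ≈ 99.66%


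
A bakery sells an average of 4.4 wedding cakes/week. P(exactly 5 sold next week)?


Poisson(λ=4.4): P(X=5) = e^(-λ)×λ^k/k!
= e^(-4.4) × 4.4^5 / 5!
≈ 0.0122773399 × 1649.16224 / 120 ≈ 0.168728

P(X=5) ≈ 0.168728 ≈ 16.87%


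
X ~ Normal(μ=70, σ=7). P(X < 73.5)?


z = (73.5-70)/7 = 0.5
P(Z < 0.5) = 0.6915

P(X < 73.5) ≈ 0.6915


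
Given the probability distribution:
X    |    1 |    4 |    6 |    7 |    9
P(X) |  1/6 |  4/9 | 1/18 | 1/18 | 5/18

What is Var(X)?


E[X] = 31/6
E[X²] = 69/2
Var(X) = E[X²] - (E[X])² = 69/2 - 961/36 = 281/36

Var(X) = 281/36 ≈ 7.8056


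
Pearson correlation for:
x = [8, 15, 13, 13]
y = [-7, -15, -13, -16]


n=4, Σx=49, Σy=-51, Σxy=-658, Σx²=627, Σy²=699
r = (4×(-658) - 49×(-51))/√((4×627 - 49²)(4×699 - (-51)²))
= -133/√(107×195) = -133/√20865 ≈ -133/144.4472 ≈ -0.9208

r ≈ -0.9208


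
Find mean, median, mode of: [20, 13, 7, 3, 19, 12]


Sorted: [3, 7, 12, 13, 19, 20]
Mean = 74/6 = 37/3
Median = 25/2
Freq: {20: 1, 13: 1, 7: 1, 3: 1, 19: 1, 12: 1}
Mode: No mode

Mean=37/3, Median=25/2, Mode=No mode


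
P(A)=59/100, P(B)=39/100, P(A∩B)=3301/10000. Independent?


P(A)×P(B) = 2301/10000
P(A∩B) = 3301/10000
Not equal → NOT independent

No, not independent


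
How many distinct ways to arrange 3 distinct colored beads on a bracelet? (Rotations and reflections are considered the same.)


Free circular arrangements: rotations and reflections both identified.
(n-1)!/2 = 2!/2 = 2/2 = 1

1


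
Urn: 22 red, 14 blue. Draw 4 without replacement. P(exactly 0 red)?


Hypergeometric: C(22,0)×C(14,4)/C(36,4)
= 1×1001/58905 = 13/765

P(X=0) = 13/765 ≈ 1.70%


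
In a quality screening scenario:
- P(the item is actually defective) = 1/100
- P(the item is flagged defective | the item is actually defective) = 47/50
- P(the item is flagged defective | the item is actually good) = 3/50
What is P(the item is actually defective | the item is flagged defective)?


Using Bayes' theorem:
P(A|B) = P(B|A)·P(A) / P(B)

P(the item is flagged defective) = 47/50 × 1/100 + 3/50 × 99/100
= 47/5000 + 297/5000 = 43/625

P(the item is actually defective|the item is flagged defective) = (47/5000) / (43/625) = 47/344

P(the item is actually defective|the item is flagged defective) = 47/344 ≈ 13.66%


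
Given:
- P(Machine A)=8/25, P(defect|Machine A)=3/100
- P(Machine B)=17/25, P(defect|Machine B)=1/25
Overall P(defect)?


P(B) = Σ P(B|Aᵢ)×P(Aᵢ)
  3/100×8/25 = 6/625
  1/25×17/25 = 17/625
Sum = 23/625

P(defect) = 23/625 ≈ 3.68%


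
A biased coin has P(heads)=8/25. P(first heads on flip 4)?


Geometric: P(X=4) = (1-p)^(k-1)×p = (17/25)^3×8/25 = 39304/390625

P(X=4) = 39304/390625 ≈ 10.06%


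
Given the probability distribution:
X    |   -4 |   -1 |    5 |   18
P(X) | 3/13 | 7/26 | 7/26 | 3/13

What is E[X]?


E[X] = Σ x·P(X=x)
= (-4)×(3/13) + (-1)×(7/26) + (5)×(7/26) + (18)×(3/13)
= 56/13

E[X] = 56/13


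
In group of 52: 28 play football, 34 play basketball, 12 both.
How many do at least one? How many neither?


|A∪B| = 28+34-12 = 50
Neither = 52-50 = 2

At least one: 50; Neither: 2


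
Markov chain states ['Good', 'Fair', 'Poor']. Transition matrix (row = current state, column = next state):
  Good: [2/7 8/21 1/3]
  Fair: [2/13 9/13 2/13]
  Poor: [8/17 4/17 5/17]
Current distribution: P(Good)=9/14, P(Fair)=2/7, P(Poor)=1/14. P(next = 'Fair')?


P(next=Fair) = Σᵢ P(now=i)×P(i→Fair)
= 9/14×8/21 + 2/7×9/13 + 1/14×4/17
= 12/49 + 18/91 + 2/119 = 4976/10829

P = 4976/10829 ≈ 0.4595


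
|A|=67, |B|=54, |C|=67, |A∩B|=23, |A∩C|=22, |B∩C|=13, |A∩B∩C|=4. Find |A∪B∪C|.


|A∪B∪C| = 67+54+67-23-22-13+4 = 134

|A∪B∪C| = 134


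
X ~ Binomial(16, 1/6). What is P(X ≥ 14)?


P(X ≥ 14) = Σ P(X=i) for i=14..16
P(X=14) = 125/117546246144
P(X=15) = 5/176319369216
P(X=16) = 1/2821109907456
Sum = 1027/940369969152

P(X ≥ 14) = 1027/940369969152 ≈ 0.00%


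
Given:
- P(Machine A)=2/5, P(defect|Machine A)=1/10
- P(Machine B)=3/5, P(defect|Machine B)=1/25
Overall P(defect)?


P(B) = Σ P(B|Aᵢ)×P(Aᵢ)
  1/10×2/5 = 1/25
  1/25×3/5 = 3/125
Sum = 8/125

P(defect) = 8/125 ≈ 6.40%


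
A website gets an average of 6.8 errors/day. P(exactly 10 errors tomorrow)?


Poisson(λ=6.8): P(X=10) = e^(-λ)×λ^k/k!
= e^(-6.8) × 6.8^10 / 10!
≈ 0.001113775148 × 211392282.016 / 3628800 ≈ 0.064882

P(X=10) ≈ 0.064882 ≈ 6.49%


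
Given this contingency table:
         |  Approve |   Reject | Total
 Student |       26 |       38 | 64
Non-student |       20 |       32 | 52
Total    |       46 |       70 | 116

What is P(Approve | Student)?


P(Approve | Student) = 26/(26+38) = 26/64 = 13/32

P(Approve|Student) = 13/32 ≈ 40.62%


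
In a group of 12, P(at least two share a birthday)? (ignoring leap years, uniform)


P(all different) = Π(365-i)/365 for i=0..11
= 0.832975
P(match) = 1 - 0.832975 = 0.167025

P ≈ 0.1670 ≈ 16.70%


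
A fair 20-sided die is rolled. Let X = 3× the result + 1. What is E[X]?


E[die] = (1+20)/2 = 21/2
E[X] = 3×21/2 + 1 = 65/2

E[X] = 65/2


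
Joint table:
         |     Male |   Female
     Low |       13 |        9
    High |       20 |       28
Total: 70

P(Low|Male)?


P(Low|Male) = 13/(13+20) = 13/33

P = 13/33 ≈ 39.39%


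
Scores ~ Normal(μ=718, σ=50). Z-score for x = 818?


z = (x - μ)/σ = (818 - 718)/50 = 2.0

z = 2.0


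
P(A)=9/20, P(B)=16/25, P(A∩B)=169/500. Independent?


P(A)×P(B) = 36/125
P(A∩B) = 169/500
Not equal → NOT independent

No, not independent


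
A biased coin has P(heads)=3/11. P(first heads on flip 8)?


Geometric: P(X=8) = (1-p)^(k-1)×p = (8/11)^7×3/11 = 6291456/214358881

P(X=8) = 6291456/214358881 ≈ 2.94%


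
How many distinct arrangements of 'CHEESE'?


Letters: 6, freq: {'C': 1, 'H': 1, 'E': 3, 'S': 1}
6!/(1!×1!×3!×1!) = 720/6 = 120

120


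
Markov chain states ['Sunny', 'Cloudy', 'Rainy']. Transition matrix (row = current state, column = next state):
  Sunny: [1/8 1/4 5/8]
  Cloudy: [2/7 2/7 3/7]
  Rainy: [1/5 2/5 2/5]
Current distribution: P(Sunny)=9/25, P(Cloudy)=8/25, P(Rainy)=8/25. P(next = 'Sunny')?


P(next=Sunny) = Σᵢ P(now=i)×P(i→Sunny)
= 9/25×1/8 + 8/25×2/7 + 8/25×1/5
= 9/200 + 16/175 + 8/125 = 1403/7000

P = 1403/7000 ≈ 0.2004


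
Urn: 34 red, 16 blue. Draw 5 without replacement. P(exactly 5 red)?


Hypergeometric: C(34,5)×C(16,0)/C(50,5)
= 278256×1/2118760 = 34782/264845

P(X=5) = 34782/264845 ≈ 13.13%


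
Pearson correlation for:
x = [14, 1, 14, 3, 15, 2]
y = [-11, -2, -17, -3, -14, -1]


n=6, Σx=49, Σy=-48, Σxy=-615, Σx²=631, Σy²=620
r = (6×(-615) - 49×(-48))/√((6×631 - 49²)(6×620 - (-48)²))
= -1338/√(1385×1416) = -1338/√1961160 ≈ -1338/1400.4142 ≈ -0.9554

r ≈ -0.9554


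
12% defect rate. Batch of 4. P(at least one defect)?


P(all good) = (22/25)^4 = 234256/390625
P(≥1 defect) = 156369/390625

P = 156369/390625 ≈ 40.03%


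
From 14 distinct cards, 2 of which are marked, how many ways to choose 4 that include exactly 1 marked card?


Choose 1 of the 2 marked cards and 3 of the other 12 cards:
C(2,1)×C(12,3) = 2×220 = 440

440


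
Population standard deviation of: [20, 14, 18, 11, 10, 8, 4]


Mean = 85/7
  (20-85/7)²=3025/49
  (14-85/7)²=169/49
  (18-85/7)²=1681/49
  (11-85/7)²=64/49
  (10-85/7)²=225/49
  (8-85/7)²=841/49
  (4-85/7)²=3249/49
Σ(x-μ)² = 1322/7
σ² = (1322/7)/7 = 1322/49

σ = √(1322/49) ≈ 5.1942


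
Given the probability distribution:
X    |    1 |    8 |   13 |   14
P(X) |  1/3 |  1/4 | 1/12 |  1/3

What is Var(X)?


E[X] = 97/12
E[X²] = 383/4
Var(X) = E[X²] - (E[X])² = 383/4 - 9409/144 = 4379/144

Var(X) = 4379/144 ≈ 30.4097


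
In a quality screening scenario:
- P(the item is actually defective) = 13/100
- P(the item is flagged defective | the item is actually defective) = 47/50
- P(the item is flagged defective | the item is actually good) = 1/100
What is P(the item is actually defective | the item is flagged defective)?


Using Bayes' theorem:
P(A|B) = P(B|A)·P(A) / P(B)

P(the item is flagged defective) = 47/50 × 13/100 + 1/100 × 87/100
= 611/5000 + 87/10000 = 1309/10000

P(the item is actually defective|the item is flagged defective) = (611/5000) / (1309/10000) = 1222/1309

P(the item is actually defective|the item is flagged defective) = 1222/1309 ≈ 93.35%


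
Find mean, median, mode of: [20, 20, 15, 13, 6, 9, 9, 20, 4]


Sorted: [4, 6, 9, 9, 13, 15, 20, 20, 20]
Mean = 116/9
Median = 13
Freq: {20: 3, 15: 1, 13: 1, 6: 1, 9: 2, 4: 1}
Mode: [20]

Mean=116/9, Median=13, Mode=20


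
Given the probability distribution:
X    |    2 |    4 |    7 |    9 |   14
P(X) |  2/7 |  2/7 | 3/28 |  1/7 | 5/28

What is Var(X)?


E[X] = 25/4
E[X²] = 1611/28
Var(X) = E[X²] - (E[X])² = 1611/28 - 625/16 = 2069/112

Var(X) = 2069/112 ≈ 18.4732


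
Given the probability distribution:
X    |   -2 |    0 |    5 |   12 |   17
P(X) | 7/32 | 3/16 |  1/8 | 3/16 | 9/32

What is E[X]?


E[X] = Σ x·P(X=x)
= (-2)×(7/32) + (0)×(3/16) + (5)×(1/8) + (12)×(3/16) + (17)×(9/32)
= 231/32

E[X] = 231/32


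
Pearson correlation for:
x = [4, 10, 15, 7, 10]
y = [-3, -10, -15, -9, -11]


n=5, Σx=46, Σy=-48, Σxy=-510, Σx²=490, Σy²=536
r = (5×(-510) - 46×(-48))/√((5×490 - 46²)(5×536 - (-48)²))
= -342/√(334×376) = -342/√125584 ≈ -342/354.3783 ≈ -0.9651

r ≈ -0.9651


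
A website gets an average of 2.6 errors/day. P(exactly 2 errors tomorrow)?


Poisson(λ=2.6): P(X=2) = e^(-λ)×λ^k/k!
= e^(-2.6) × 2.6^2 / 2!
≈ 0.07427357821 × 6.76 / 2 ≈ 0.251045

P(X=2) ≈ 0.251045 ≈ 25.10%


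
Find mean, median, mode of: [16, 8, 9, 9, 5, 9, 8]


Sorted: [5, 8, 8, 9, 9, 9, 16]
Mean = 64/7
Median = 9
Freq: {16: 1, 8: 2, 9: 3, 5: 1}
Mode: [9]

Mean=64/7, Median=9, Mode=9


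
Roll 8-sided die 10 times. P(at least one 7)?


P(no 7)^10 = (7/8)^10 = 282475249/1073741824
P(≥1) = 1 - 282475249/1073741824 = 791266575/1073741824

P = 791266575/1073741824 ≈ 73.69%


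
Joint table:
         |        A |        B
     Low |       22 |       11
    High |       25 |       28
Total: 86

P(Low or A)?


P(Low∨A) = P(Low) + P(A) - P(Low∧A)
= (33 + 47 - 22)/86 = 58/86 = 29/43

P = 29/43 ≈ 67.44%


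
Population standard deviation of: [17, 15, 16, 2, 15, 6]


Mean = 71/6
  (17-71/6)²=961/36
  (15-71/6)²=361/36
  (16-71/6)²=625/36
  (2-71/6)²=3481/36
  (15-71/6)²=361/36
  (6-71/6)²=1225/36
Σ(x-μ)² = 1169/6
σ² = (1169/6)/6 = 1169/36

σ = √(1169/36) ≈ 5.6984


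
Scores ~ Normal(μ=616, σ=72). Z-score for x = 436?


z = (x - μ)/σ = (436 - 616)/72 = -2.5

z = -2.5


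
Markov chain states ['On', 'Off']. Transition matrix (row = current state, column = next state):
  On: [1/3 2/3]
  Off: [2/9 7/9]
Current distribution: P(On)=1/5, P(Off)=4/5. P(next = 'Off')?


P(next=Off) = Σᵢ P(now=i)×P(i→Off)
= 1/5×2/3 + 4/5×7/9
= 2/15 + 28/45 = 34/45

P = 34/45 ≈ 0.7556


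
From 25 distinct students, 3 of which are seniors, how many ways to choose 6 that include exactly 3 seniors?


Choose 3 of the 3 seniors and 3 of the other 22 students:
C(3,3)×C(22,3) = 1×1540 = 1540

1540


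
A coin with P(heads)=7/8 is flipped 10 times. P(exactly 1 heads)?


Binomial: P(X=1) = C(10,1)×p^1×(1-p)^9
= 10 × 7/8 × 1/134217728 = 35/536870912

P(X=1) = 35/536870912 ≈ 0.00%


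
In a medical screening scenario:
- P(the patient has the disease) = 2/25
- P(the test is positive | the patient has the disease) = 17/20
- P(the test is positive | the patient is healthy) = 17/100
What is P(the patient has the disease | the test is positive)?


Using Bayes' theorem:
P(A|B) = P(B|A)·P(A) / P(B)

P(the test is positive) = 17/20 × 2/25 + 17/100 × 23/25
= 17/250 + 391/2500 = 561/2500

P(the patient has the disease|the test is positive) = (17/250) / (561/2500) = 10/33

P(the patient has the disease|the test is positive) = 10/33 ≈ 30.30%


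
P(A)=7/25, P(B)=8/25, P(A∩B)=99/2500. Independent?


P(A)×P(B) = 56/625
P(A∩B) = 99/2500
Not equal → NOT independent

No, not independent


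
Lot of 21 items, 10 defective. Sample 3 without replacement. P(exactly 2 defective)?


Hypergeometric: C(10,2)×C(11,1)/C(21,3)
= 45×11/1330 = 99/266

P(X=2) = 99/266 ≈ 37.22%


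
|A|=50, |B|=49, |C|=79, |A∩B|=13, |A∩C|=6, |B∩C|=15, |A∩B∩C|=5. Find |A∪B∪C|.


|A∪B∪C| = 50+49+79-13-6-15+5 = 149

|A∪B∪C| = 149


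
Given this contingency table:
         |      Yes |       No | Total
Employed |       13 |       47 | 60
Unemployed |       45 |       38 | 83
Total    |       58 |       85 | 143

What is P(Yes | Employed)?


P(Yes | Employed) = 13/(13+47) = 13/60

P(Yes|Employed) = 13/60 ≈ 21.67%


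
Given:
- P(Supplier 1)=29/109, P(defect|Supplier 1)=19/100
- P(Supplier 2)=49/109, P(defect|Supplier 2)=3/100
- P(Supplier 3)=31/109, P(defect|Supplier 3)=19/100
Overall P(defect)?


P(B) = Σ P(B|Aᵢ)×P(Aᵢ)
  19/100×29/109 = 551/10900
  3/100×49/109 = 147/10900
  19/100×31/109 = 589/10900
Sum = 1287/10900

P(defect) = 1287/10900 ≈ 11.81%


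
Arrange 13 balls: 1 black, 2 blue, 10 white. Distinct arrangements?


13!/(1!×2!×10!) = 858

858


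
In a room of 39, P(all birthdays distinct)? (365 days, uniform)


P(all different) = Π(365-i)/365 for i=0..38
= (365/365)×(364/365)×...×(327/365)
= 0.121780

P ≈ 0.1218 ≈ 12.18%


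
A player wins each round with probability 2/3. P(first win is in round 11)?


Geometric: P(X=11) = (1-p)^(k-1)×p = (1/3)^10×2/3 = 2/177147

P(X=11) = 2/177147 ≈ 0.00%


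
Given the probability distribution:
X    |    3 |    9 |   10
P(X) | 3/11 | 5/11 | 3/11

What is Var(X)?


E[X] = 84/11
E[X²] = 732/11
Var(X) = E[X²] - (E[X])² = 732/11 - 7056/121 = 996/121

Var(X) = 996/121 ≈ 8.2314


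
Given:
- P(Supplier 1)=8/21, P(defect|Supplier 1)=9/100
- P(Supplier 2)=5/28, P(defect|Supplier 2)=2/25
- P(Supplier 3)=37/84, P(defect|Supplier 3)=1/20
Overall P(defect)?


P(B) = Σ P(B|Aᵢ)×P(Aᵢ)
  9/100×8/21 = 6/175
  2/25×5/28 = 1/70
  1/20×37/84 = 37/1680
Sum = 593/8400

P(defect) = 593/8400 ≈ 7.06%


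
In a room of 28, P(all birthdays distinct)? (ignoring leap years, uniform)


P(all different) = Π(365-i)/365 for i=0..27
= (365/365)×(364/365)×...×(338/365)
= 0.345539

P ≈ 0.3455 ≈ 34.55%


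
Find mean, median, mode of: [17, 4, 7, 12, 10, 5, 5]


Sorted: [4, 5, 5, 7, 10, 12, 17]
Mean = 60/7
Median = 7
Freq: {17: 1, 4: 1, 7: 1, 12: 1, 10: 1, 5: 2}
Mode: [5]

Mean=60/7, Median=7, Mode=5


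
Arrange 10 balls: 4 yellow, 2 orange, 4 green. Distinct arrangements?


10!/(4!×2!×4!) = 3150

3150


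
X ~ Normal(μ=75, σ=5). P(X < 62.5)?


z = (62.5-75)/5 = -2.5
P(Z < -2.5) = 0.0062

P(X < 62.5) ≈ 0.0062


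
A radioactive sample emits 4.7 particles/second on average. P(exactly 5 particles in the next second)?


Poisson(λ=4.7): P(X=5) = e^(-λ)×λ^k/k!
= e^(-4.7) × 4.7^5 / 5!
≈ 0.009095277102 × 2293.45007 / 120 ≈ 0.173830

P(X=5) ≈ 0.173830 ≈ 17.38%


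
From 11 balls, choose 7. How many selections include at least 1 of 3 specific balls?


Complement: C(11,7) - C(8,7) = 330 - 8 = 322

322


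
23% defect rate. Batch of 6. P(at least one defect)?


P(all good) = (77/100)^6 = 208422380089/1000000000000
P(≥1 defect) = 791577619911/1000000000000

P = 791577619911/1000000000000 ≈ 79.16%


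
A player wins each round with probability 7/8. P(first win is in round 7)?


Geometric: P(X=7) = (1-p)^(k-1)×p = (1/8)^6×7/8 = 7/2097152

P(X=7) = 7/2097152 ≈ 0.00%


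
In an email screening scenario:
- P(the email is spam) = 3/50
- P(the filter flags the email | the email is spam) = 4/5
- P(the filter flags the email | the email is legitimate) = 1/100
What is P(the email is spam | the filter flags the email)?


Using Bayes' theorem:
P(A|B) = P(B|A)·P(A) / P(B)

P(the filter flags the email) = 4/5 × 3/50 + 1/100 × 47/50
= 6/125 + 47/5000 = 287/5000

P(the email is spam|the filter flags the email) = (6/125) / (287/5000) = 240/287

P(the email is spam|the filter flags the email) = 240/287 ≈ 83.62%


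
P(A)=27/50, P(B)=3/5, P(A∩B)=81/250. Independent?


P(A)×P(B) = 81/250
P(A∩B) = 81/250
Equal ✓ → Independent

Yes, independent


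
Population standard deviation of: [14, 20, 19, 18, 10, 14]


Mean = 95/6
  (14-95/6)²=121/36
  (20-95/6)²=625/36
  (19-95/6)²=361/36
  (18-95/6)²=169/36
  (10-95/6)²=1225/36
  (14-95/6)²=121/36
Σ(x-μ)² = 437/6
σ² = (437/6)/6 = 437/36

σ = √(437/36) ≈ 3.4841


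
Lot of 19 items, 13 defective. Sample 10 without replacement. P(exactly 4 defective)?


Hypergeometric: C(13,4)×C(6,6)/C(19,10)
= 715×1/92378 = 5/646

P(X=4) = 5/646 ≈ 0.77%


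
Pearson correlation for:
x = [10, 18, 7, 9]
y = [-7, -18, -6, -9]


n=4, Σx=44, Σy=-40, Σxy=-517, Σx²=554, Σy²=490
r = (4×(-517) - 44×(-40))/√((4×554 - 44²)(4×490 - (-40)²))
= -308/√(280×360) = -308/√100800 ≈ -308/317.4902 ≈ -0.9701

r ≈ -0.9701


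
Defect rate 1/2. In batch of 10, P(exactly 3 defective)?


Binomial: P(X=3) = C(10,3)×p^3×(1-p)^7
= 120 × 1/8 × 1/128 = 15/128

P(X=3) = 15/128 ≈ 11.72%


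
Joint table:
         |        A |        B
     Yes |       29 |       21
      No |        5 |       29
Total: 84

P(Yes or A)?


P(Yes∨A) = P(Yes) + P(A) - P(Yes∧A)
= (50 + 34 - 29)/84 = 55/84

P = 55/84 ≈ 65.48%


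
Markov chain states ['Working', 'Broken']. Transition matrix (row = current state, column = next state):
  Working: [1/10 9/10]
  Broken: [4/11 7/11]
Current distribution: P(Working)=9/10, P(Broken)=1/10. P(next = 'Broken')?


P(next=Broken) = Σᵢ P(now=i)×P(i→Broken)
= 9/10×9/10 + 1/10×7/11
= 81/100 + 7/110 = 961/1100

P = 961/1100 ≈ 0.8736


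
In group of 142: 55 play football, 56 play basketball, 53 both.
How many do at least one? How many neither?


|A∪B| = 55+56-53 = 58
Neither = 142-58 = 84

At least one: 58; Neither: 84


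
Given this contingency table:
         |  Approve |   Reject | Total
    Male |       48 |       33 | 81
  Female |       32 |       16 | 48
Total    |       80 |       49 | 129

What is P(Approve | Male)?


P(Approve | Male) = 48/(48+33) = 48/81 = 16/27

P(Approve|Male) = 16/27 ≈ 59.26%


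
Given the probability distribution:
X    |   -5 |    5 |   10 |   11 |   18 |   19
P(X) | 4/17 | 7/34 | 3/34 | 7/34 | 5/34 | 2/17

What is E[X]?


E[X] = Σ x·P(X=x)
= (-5)×(4/17) + (5)×(7/34) + (10)×(3/34) + (11)×(7/34) + (18)×(5/34) + (19)×(2/17)
= 134/17

E[X] = 134/17


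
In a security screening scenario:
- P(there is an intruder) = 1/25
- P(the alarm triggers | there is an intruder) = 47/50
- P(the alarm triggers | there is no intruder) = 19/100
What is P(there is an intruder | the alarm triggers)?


Using Bayes' theorem:
P(A|B) = P(B|A)·P(A) / P(B)

P(the alarm triggers) = 47/50 × 1/25 + 19/100 × 24/25
= 47/1250 + 114/625 = 11/50

P(there is an intruder|the alarm triggers) = (47/1250) / (11/50) = 47/275

P(there is an intruder|the alarm triggers) = 47/275 ≈ 17.09%


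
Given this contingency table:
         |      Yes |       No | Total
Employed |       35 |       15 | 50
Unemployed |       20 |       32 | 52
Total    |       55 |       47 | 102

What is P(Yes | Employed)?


P(Yes | Employed) = 35/(35+15) = 35/50 = 7/10

P(Yes|Employed) = 7/10 ≈ 70.00%


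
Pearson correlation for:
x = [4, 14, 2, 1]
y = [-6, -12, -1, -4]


n=4, Σx=21, Σy=-23, Σxy=-198, Σx²=217, Σy²=197
r = (4×(-198) - 21×(-23))/√((4×217 - 21²)(4×197 - (-23)²))
= -309/√(427×259) = -309/√110593 ≈ -309/332.5553 ≈ -0.9292

r ≈ -0.9292


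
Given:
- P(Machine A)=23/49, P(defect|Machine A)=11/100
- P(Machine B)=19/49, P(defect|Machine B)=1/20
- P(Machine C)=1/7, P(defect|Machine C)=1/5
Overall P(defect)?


P(B) = Σ P(B|Aᵢ)×P(Aᵢ)
  11/100×23/49 = 253/4900
  1/20×19/49 = 19/980
  1/5×1/7 = 1/35
Sum = 122/1225

P(defect) = 122/1225 ≈ 9.96%


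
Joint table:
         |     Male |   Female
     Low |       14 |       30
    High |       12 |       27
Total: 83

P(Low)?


P(Low) = (14+30)/83 = 44/83

P(Low) = 44/83 ≈ 53.01%


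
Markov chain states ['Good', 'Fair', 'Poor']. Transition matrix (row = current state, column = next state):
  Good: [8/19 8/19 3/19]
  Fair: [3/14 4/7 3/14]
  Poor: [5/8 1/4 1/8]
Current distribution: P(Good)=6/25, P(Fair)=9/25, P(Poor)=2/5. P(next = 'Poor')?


P(next=Poor) = Σᵢ P(now=i)×P(i→Poor)
= 6/25×3/19 + 9/25×3/14 + 2/5×1/8
= 18/475 + 27/350 + 1/20 = 439/2660

P = 439/2660 ≈ 0.1650


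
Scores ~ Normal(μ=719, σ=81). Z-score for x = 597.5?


z = (x - μ)/σ = (597.5 - 719)/81 = -1.5

z = -1.5


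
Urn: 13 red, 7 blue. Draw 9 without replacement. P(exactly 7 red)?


Hypergeometric: C(13,7)×C(7,2)/C(20,9)
= 1716×21/167960 = 693/3230

P(X=7) = 693/3230 ≈ 21.46%


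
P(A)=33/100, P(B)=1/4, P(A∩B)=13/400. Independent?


P(A)×P(B) = 33/400
P(A∩B) = 13/400
Not equal → NOT independent

No, not independent


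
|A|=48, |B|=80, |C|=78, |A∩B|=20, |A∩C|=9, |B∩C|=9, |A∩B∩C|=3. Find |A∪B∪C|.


|A∪B∪C| = 48+80+78-20-9-9+3 = 171

|A∪B∪C| = 171


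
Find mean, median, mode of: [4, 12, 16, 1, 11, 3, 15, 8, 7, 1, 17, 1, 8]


Sorted: [1, 1, 1, 3, 4, 7, 8, 8, 11, 12, 15, 16, 17]
Mean = 104/13 = 8
Median = 8
Freq: {4: 1, 12: 1, 16: 1, 1: 3, 11: 1, 3: 1, 15: 1, 8: 2, 7: 1, 17: 1}
Mode: [1]

Mean=8, Median=8, Mode=1


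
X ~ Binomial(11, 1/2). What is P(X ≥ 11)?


P(X ≥ 11) = Σ P(X=i) for i=11..11
P(X=11) = 1/2048
Sum = 1/2048

P(X ≥ 11) = 1/2048 ≈ 0.05%


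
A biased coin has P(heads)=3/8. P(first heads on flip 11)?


Geometric: P(X=11) = (1-p)^(k-1)×p = (5/8)^10×3/8 = 29296875/8589934592

P(X=11) = 29296875/8589934592 ≈ 0.34%


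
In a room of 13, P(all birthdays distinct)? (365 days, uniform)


P(all different) = Π(365-i)/365 for i=0..12
= (365/365)×(364/365)×...×(353/365)
= 0.805590

P ≈ 0.8056 ≈ 80.56%


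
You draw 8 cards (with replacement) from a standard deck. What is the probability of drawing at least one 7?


P(not a 7) = 48/52 = 12/13
P(none in 8 draws) = (12/13)^8 = 429981696/815730721
P(≥1 7) = 1 - 429981696/815730721 = 385749025/815730721

P = 385749025/815730721 ≈ 47.29%


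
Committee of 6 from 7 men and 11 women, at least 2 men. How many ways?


Count by #men:
  2M,4W: C(7,2)×C(11,4)=6930
  3M,3W: C(7,3)×C(11,3)=5775
  4M,2W: C(7,4)×C(11,2)=1925
  5M,1W: C(7,5)×C(11,1)=231
  6M,0W: C(7,6)×C(11,0)=7
Total = 14868

14868


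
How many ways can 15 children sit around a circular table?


Circular arrangements of 15 distinct objects: fix one position to break rotational symmetry.
(n-1)! = 14! = 87178291200

87178291200


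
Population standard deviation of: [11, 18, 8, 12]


Mean = 49/4
  (11-49/4)²=25/16
  (18-49/4)²=529/16
  (8-49/4)²=289/16
  (12-49/4)²=1/16
Σ(x-μ)² = 211/4
σ² = (211/4)/4 = 211/16

σ = √(211/16) ≈ 3.6315


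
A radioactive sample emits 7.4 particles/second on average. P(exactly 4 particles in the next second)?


Poisson(λ=7.4): P(X=4) = e^(-λ)×λ^k/k!
= e^(-7.4) × 7.4^4 / 4!
≈ 0.0006112527611 × 2998.6576 / 24 ≈ 0.076372

P(X=4) ≈ 0.076372 ≈ 7.64%


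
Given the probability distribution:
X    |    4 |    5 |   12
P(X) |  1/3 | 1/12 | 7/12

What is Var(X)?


E[X] = 35/4
E[X²] = 1097/12
Var(X) = E[X²] - (E[X])² = 1097/12 - 1225/16 = 713/48

Var(X) = 713/48 ≈ 14.8542


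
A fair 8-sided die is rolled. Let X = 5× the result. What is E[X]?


E[die] = (1+8)/2 = 9/2
E[X] = 5 × 9/2 = 45/2

E[X] = 45/2


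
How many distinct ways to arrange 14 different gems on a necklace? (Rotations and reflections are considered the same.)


Free circular arrangements: rotations and reflections both identified.
(n-1)!/2 = 13!/2 = 6227020800/2 = 3113510400

3113510400


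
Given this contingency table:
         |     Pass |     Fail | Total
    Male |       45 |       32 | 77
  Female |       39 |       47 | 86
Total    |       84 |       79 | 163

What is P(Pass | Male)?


P(Pass | Male) = 45/(45+32) = 45/77

P(Pass|Male) = 45/77 ≈ 58.44%


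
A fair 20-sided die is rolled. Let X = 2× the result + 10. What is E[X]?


E[die] = (1+20)/2 = 21/2
E[X] = 2×21/2 + 10 = 31

E[X] = 31


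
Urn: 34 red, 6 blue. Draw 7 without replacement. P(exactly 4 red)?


Hypergeometric: C(34,4)×C(6,3)/C(40,7)
= 46376×20/18643560 = 1364/27417

P(X=4) = 1364/27417 ≈ 4.98%


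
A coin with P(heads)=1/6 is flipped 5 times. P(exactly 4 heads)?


Binomial: P(X=4) = C(5,4)×p^4×(1-p)^1
= 5 × 1/1296 × 5/6 = 25/7776

P(X=4) = 25/7776 ≈ 0.32%


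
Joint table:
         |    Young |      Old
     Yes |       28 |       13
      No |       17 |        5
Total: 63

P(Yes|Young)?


P(Yes|Young) = 28/(28+17) = 28/45

P = 28/45 ≈ 62.22%


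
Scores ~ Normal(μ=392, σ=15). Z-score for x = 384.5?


z = (x - μ)/σ = (384.5 - 392)/15 = -0.5

z = -0.5


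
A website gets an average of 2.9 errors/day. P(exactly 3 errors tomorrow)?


Poisson(λ=2.9): P(X=3) = e^(-λ)×λ^k/k!
= e^(-2.9) × 2.9^3 / 3!
≈ 0.05502322006 × 24.389 / 6 ≈ 0.223660

P(X=3) ≈ 0.223660 ≈ 22.37%


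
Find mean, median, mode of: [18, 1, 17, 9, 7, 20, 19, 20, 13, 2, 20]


Sorted: [1, 2, 7, 9, 13, 17, 18, 19, 20, 20, 20]
Mean = 146/11
Median = 17
Freq: {18: 1, 1: 1, 17: 1, 9: 1, 7: 1, 20: 3, 19: 1, 13: 1, 2: 1}
Mode: [20]

Mean=146/11, Median=17, Mode=20


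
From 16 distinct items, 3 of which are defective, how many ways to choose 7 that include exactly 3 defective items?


Choose 3 of the 3 defective items and 4 of the other 13 items:
C(3,3)×C(13,4) = 1×715 = 715

715


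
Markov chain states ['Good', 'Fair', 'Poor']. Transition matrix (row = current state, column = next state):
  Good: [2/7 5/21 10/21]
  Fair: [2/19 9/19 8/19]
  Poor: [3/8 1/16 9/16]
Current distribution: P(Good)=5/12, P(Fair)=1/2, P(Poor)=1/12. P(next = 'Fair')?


P(next=Fair) = Σᵢ P(now=i)×P(i→Fair)
= 5/12×5/21 + 1/2×9/19 + 1/12×1/16
= 25/252 + 9/38 + 1/192 = 26143/76608

P = 26143/76608 ≈ 0.3413


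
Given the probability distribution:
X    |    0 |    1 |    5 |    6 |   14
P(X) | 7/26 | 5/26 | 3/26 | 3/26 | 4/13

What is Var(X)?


E[X] = 75/13
E[X²] = 878/13
Var(X) = E[X²] - (E[X])² = 878/13 - 5625/169 = 5789/169

Var(X) = 5789/169 ≈ 34.2544


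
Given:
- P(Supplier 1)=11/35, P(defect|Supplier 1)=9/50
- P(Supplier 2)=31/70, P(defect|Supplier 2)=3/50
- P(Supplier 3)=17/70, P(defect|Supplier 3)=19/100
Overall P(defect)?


P(B) = Σ P(B|Aᵢ)×P(Aᵢ)
  9/50×11/35 = 99/1750
  3/50×31/70 = 93/3500
  19/100×17/70 = 323/7000
Sum = 181/1400

P(defect) = 181/1400 ≈ 12.93%


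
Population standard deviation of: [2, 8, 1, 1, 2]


Mean = 14/5
  (2-14/5)²=16/25
  (8-14/5)²=676/25
  (1-14/5)²=81/25
  (1-14/5)²=81/25
  (2-14/5)²=16/25
Σ(x-μ)² = 174/5
σ² = (174/5)/5 = 174/25

σ = √(174/25) ≈ 2.6382


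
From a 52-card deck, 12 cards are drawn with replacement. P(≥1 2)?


P(not a 2) = 48/52 = 12/13
P(none in 12 draws) = (12/13)^12 = 8916100448256/23298085122481
P(≥1 2) = 1 - 8916100448256/23298085122481 = 14381984674225/23298085122481

P = 14381984674225/23298085122481 ≈ 61.73%


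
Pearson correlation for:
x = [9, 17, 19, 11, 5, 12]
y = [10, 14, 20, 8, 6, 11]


n=6, Σx=73, Σy=69, Σxy=958, Σx²=1021, Σy²=917
r = (6×958 - 73×69)/√((6×1021 - 73²)(6×917 - 69²))
= 711/√(797×741) = 711/√590577 ≈ 711/768.4901 ≈ 0.9252

r ≈ 0.9252


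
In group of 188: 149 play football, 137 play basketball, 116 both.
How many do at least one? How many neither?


|A∪B| = 149+137-116 = 170
Neither = 188-170 = 18

At least one: 170; Neither: 18


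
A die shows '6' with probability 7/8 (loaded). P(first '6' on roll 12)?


Geometric: P(X=12) = (1-p)^(k-1)×p = (1/8)^11×7/8 = 7/68719476736

P(X=12) = 7/68719476736 ≈ 0.00%


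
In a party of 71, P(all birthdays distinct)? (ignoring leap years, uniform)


P(all different) = Π(365-i)/365 for i=0..70
= (365/365)×(364/365)×...×(295/365)
= 0.000679

P ≈ 0.0007 ≈ 0.07%


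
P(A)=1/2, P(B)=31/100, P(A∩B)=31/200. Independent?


P(A)×P(B) = 31/200
P(A∩B) = 31/200
Equal ✓ → Independent

Yes, independent


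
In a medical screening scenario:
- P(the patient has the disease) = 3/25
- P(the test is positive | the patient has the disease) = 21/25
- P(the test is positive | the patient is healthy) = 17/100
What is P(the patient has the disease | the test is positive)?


Using Bayes' theorem:
P(A|B) = P(B|A)·P(A) / P(B)

P(the test is positive) = 21/25 × 3/25 + 17/100 × 22/25
= 63/625 + 187/1250 = 313/1250

P(the patient has the disease|the test is positive) = (63/625) / (313/1250) = 126/313

P(the patient has the disease|the test is positive) = 126/313 ≈ 40.26%


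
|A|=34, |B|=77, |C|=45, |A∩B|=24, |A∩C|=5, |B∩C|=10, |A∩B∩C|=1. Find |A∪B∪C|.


|A∪B∪C| = 34+77+45-24-5-10+1 = 118

|A∪B∪C| = 118


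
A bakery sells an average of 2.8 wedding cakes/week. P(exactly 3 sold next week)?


Poisson(λ=2.8): P(X=3) = e^(-λ)×λ^k/k!
= e^(-2.8) × 2.8^3 / 3!
≈ 0.06081006263 × 21.952 / 6 ≈ 0.222484

P(X=3) ≈ 0.222484 ≈ 22.25%


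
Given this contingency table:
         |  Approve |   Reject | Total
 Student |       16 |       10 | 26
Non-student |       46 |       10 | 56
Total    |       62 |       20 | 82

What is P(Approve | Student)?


P(Approve | Student) = 16/(16+10) = 16/26 = 8/13

P(Approve|Student) = 8/13 ≈ 61.54%


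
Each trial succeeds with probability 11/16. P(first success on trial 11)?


Geometric: P(X=11) = (1-p)^(k-1)×p = (5/16)^10×11/16 = 107421875/17592186044416

P(X=11) = 107421875/17592186044416 ≈ 0.00%


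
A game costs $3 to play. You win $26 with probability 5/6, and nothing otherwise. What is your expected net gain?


E[gain] = (26-3)×5/6 + (-3)×1/6
= 115/6 - 1/2 = 56/3

Expected net gain = $56/3 ≈ $18.67


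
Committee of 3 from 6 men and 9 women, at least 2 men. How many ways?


Count by #men:
  2M,1W: C(6,2)×C(9,1)=135
  3M,0W: C(6,3)×C(9,0)=20
Total = 155

155


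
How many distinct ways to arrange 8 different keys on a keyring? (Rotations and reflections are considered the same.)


Free circular arrangements: rotations and reflections both identified.
(n-1)!/2 = 7!/2 = 5040/2 = 2520

2520


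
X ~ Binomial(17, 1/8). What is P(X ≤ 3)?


P(X ≤ 3) = Σ P(X=i) for i=0..3
P(X=0) = 232630513987207/2251799813685248
P(X=1) = 564959819683217/2251799813685248
P(X=2) = 80708545669031/281474976710656
P(X=3) = 57648961192165/281474976710656
Sum = 238056298569999/281474976710656

P(X ≤ 3) = 238056298569999/281474976710656 ≈ 84.57%


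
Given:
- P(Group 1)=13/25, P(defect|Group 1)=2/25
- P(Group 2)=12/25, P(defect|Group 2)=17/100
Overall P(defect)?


P(B) = Σ P(B|Aᵢ)×P(Aᵢ)
  2/25×13/25 = 26/625
  17/100×12/25 = 51/625
Sum = 77/625

P(defect) = 77/625 ≈ 12.32%


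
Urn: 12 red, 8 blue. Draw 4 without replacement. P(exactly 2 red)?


Hypergeometric: C(12,2)×C(8,2)/C(20,4)
= 66×28/4845 = 616/1615

P(X=2) = 616/1615 ≈ 38.14%


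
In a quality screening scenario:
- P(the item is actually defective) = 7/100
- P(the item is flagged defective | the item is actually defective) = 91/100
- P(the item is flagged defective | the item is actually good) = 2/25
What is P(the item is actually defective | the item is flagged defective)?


Using Bayes' theorem:
P(A|B) = P(B|A)·P(A) / P(B)

P(the item is flagged defective) = 91/100 × 7/100 + 2/25 × 93/100
= 637/10000 + 93/1250 = 1381/10000

P(the item is actually defective|the item is flagged defective) = (637/10000) / (1381/10000) = 637/1381

P(the item is actually defective|the item is flagged defective) = 637/1381 ≈ 46.13%


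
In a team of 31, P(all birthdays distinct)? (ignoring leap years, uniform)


P(all different) = Π(365-i)/365 for i=0..30
= (365/365)×(364/365)×...×(335/365)
= 0.269545

P ≈ 0.2695 ≈ 26.95%


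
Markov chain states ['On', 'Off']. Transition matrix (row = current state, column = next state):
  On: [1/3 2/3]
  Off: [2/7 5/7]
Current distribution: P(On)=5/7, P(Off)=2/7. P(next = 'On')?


P(next=On) = Σᵢ P(now=i)×P(i→On)
= 5/7×1/3 + 2/7×2/7
= 5/21 + 4/49 = 47/147

P = 47/147 ≈ 0.3197


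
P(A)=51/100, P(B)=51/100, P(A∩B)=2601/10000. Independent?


P(A)×P(B) = 2601/10000
P(A∩B) = 2601/10000
Equal ✓ → Independent

Yes, independent


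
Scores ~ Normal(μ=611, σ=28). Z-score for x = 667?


z = (x - μ)/σ = (667 - 611)/28 = 2.0

z = 2.0


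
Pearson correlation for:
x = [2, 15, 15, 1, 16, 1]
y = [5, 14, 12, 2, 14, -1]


n=6, Σx=50, Σy=46, Σxy=625, Σx²=712, Σy²=566
r = (6×625 - 50×46)/√((6×712 - 50²)(6×566 - 46²))
= 1450/√(1772×1280) = 1450/√2268160 ≈ 1450/1506.0412 ≈ 0.9628

r ≈ 0.9628


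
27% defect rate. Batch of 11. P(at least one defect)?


P(all good) = (73/100)^11 = 313726685568359708377/10000000000000000000000
P(≥1 defect) = 9686273314431640291623/10000000000000000000000

P = 9686273314431640291623/10000000000000000000000 ≈ 96.86%


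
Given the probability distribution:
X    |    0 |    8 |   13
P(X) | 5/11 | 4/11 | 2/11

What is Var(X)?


E[X] = 58/11
E[X²] = 54
Var(X) = E[X²] - (E[X])² = 54 - 3364/121 = 3170/121

Var(X) = 3170/121 ≈ 26.1983


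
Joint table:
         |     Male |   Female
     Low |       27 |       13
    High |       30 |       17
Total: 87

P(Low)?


P(Low) = (27+13)/87 = 40/87

P(Low) = 40/87 ≈ 45.98%


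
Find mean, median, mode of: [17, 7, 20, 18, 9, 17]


Sorted: [7, 9, 17, 17, 18, 20]
Mean = 88/6 = 44/3
Median = 17
Freq: {17: 2, 7: 1, 20: 1, 18: 1, 9: 1}
Mode: [17]

Mean=44/3, Median=17, Mode=17


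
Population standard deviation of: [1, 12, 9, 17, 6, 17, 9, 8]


Mean = 79/8
  (1-79/8)²=5041/64
  (12-79/8)²=289/64
  (9-79/8)²=49/64
  (17-79/8)²=3249/64
  (6-79/8)²=961/64
  (17-79/8)²=3249/64
  (9-79/8)²=49/64
  (8-79/8)²=225/64
Σ(x-μ)² = 1639/8
σ² = (1639/8)/8 = 1639/64

σ = √(1639/64) ≈ 5.0606


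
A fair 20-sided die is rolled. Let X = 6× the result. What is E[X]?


E[die] = (1+20)/2 = 21/2
E[X] = 6 × 21/2 = 63

E[X] = 63


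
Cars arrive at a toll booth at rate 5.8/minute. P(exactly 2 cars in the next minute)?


Poisson(λ=5.8): P(X=2) = e^(-λ)×λ^k/k!
= e^(-5.8) × 5.8^2 / 2!
≈ 0.003027554745 × 33.64 / 2 ≈ 0.050923

P(X=2) ≈ 0.050923 ≈ 5.09%


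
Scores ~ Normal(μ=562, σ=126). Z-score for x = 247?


z = (x - μ)/σ = (247 - 562)/126 = -2.5

z = -2.5


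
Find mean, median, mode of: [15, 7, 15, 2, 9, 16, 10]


Sorted: [2, 7, 9, 10, 15, 15, 16]
Mean = 74/7
Median = 10
Freq: {15: 2, 7: 1, 2: 1, 9: 1, 16: 1, 10: 1}
Mode: [15]

Mean=74/7, Median=10, Mode=15


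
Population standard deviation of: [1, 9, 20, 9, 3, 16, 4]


Mean = 62/7
  (1-62/7)²=3025/49
  (9-62/7)²=1/49
  (20-62/7)²=6084/49
  (9-62/7)²=1/49
  (3-62/7)²=1681/49
  (16-62/7)²=2500/49
  (4-62/7)²=1156/49
Σ(x-μ)² = 2064/7
σ² = (2064/7)/7 = 2064/49

σ = √(2064/49) ≈ 6.4902
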